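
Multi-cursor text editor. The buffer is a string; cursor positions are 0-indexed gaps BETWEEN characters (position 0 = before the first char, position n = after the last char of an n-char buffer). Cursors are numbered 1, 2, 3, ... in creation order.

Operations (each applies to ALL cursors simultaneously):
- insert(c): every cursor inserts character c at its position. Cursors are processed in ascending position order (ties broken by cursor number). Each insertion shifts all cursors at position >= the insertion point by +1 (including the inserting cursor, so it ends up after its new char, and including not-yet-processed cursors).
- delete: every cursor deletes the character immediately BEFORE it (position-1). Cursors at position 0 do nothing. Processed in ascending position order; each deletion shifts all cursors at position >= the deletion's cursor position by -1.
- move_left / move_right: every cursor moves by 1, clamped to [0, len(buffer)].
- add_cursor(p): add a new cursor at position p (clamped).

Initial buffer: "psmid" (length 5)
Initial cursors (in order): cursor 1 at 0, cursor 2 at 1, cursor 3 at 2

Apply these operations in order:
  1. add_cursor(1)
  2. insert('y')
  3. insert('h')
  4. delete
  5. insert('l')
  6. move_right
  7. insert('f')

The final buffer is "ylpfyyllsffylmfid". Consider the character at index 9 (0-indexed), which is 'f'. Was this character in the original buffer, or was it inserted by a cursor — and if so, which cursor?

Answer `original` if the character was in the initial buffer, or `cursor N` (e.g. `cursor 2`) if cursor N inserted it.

Answer: cursor 2

Derivation:
After op 1 (add_cursor(1)): buffer="psmid" (len 5), cursors c1@0 c2@1 c4@1 c3@2, authorship .....
After op 2 (insert('y')): buffer="ypyysymid" (len 9), cursors c1@1 c2@4 c4@4 c3@6, authorship 1.24.3...
After op 3 (insert('h')): buffer="yhpyyhhsyhmid" (len 13), cursors c1@2 c2@7 c4@7 c3@10, authorship 11.2424.33...
After op 4 (delete): buffer="ypyysymid" (len 9), cursors c1@1 c2@4 c4@4 c3@6, authorship 1.24.3...
After op 5 (insert('l')): buffer="ylpyyllsylmid" (len 13), cursors c1@2 c2@7 c4@7 c3@10, authorship 11.2424.33...
After op 6 (move_right): buffer="ylpyyllsylmid" (len 13), cursors c1@3 c2@8 c4@8 c3@11, authorship 11.2424.33...
After op 7 (insert('f')): buffer="ylpfyyllsffylmfid" (len 17), cursors c1@4 c2@11 c4@11 c3@15, authorship 11.12424.2433.3..
Authorship (.=original, N=cursor N): 1 1 . 1 2 4 2 4 . 2 4 3 3 . 3 . .
Index 9: author = 2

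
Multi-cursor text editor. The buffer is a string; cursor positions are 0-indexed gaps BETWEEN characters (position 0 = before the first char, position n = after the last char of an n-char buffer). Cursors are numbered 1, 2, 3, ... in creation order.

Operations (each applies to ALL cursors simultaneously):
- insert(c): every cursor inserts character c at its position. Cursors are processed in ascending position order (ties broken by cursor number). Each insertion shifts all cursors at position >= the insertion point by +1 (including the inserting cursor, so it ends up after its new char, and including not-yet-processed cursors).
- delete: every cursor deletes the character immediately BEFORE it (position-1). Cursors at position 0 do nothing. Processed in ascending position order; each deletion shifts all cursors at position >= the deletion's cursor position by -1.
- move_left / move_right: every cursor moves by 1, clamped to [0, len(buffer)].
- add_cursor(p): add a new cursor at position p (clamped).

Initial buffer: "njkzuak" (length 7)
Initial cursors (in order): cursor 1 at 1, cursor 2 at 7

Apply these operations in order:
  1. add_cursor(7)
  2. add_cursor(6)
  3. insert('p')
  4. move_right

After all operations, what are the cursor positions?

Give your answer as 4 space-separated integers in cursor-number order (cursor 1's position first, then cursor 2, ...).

Answer: 3 11 11 9

Derivation:
After op 1 (add_cursor(7)): buffer="njkzuak" (len 7), cursors c1@1 c2@7 c3@7, authorship .......
After op 2 (add_cursor(6)): buffer="njkzuak" (len 7), cursors c1@1 c4@6 c2@7 c3@7, authorship .......
After op 3 (insert('p')): buffer="npjkzuapkpp" (len 11), cursors c1@2 c4@8 c2@11 c3@11, authorship .1.....4.23
After op 4 (move_right): buffer="npjkzuapkpp" (len 11), cursors c1@3 c4@9 c2@11 c3@11, authorship .1.....4.23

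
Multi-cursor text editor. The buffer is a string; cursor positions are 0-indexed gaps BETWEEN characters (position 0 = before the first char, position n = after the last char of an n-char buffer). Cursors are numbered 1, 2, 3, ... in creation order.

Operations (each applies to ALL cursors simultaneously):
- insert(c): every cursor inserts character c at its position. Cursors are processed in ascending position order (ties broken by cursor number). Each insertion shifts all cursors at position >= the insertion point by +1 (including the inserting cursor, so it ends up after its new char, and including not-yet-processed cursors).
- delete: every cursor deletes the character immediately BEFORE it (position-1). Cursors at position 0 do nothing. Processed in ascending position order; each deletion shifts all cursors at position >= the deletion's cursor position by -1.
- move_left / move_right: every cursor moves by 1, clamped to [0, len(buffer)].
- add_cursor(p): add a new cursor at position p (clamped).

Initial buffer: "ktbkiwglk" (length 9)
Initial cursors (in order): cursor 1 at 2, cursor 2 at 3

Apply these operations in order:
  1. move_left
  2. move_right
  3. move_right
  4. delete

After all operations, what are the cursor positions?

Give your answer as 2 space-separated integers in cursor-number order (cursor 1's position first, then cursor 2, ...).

Answer: 2 2

Derivation:
After op 1 (move_left): buffer="ktbkiwglk" (len 9), cursors c1@1 c2@2, authorship .........
After op 2 (move_right): buffer="ktbkiwglk" (len 9), cursors c1@2 c2@3, authorship .........
After op 3 (move_right): buffer="ktbkiwglk" (len 9), cursors c1@3 c2@4, authorship .........
After op 4 (delete): buffer="ktiwglk" (len 7), cursors c1@2 c2@2, authorship .......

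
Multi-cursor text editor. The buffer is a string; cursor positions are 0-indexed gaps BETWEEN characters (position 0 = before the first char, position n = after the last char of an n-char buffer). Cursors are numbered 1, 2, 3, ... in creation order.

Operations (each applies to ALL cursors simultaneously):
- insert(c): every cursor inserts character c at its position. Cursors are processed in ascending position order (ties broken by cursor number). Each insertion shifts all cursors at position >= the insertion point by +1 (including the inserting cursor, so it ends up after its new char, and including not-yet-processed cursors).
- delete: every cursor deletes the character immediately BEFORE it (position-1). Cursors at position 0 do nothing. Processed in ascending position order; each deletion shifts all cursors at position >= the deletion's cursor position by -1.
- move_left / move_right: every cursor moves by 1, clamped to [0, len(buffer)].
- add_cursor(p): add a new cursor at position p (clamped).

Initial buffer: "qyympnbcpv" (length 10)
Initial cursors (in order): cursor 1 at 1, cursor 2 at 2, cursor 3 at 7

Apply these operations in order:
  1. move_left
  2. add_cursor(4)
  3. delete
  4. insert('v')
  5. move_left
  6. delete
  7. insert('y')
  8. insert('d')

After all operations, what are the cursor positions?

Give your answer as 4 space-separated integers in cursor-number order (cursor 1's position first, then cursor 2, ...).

Answer: 4 4 11 8

Derivation:
After op 1 (move_left): buffer="qyympnbcpv" (len 10), cursors c1@0 c2@1 c3@6, authorship ..........
After op 2 (add_cursor(4)): buffer="qyympnbcpv" (len 10), cursors c1@0 c2@1 c4@4 c3@6, authorship ..........
After op 3 (delete): buffer="yypbcpv" (len 7), cursors c1@0 c2@0 c4@2 c3@3, authorship .......
After op 4 (insert('v')): buffer="vvyyvpvbcpv" (len 11), cursors c1@2 c2@2 c4@5 c3@7, authorship 12..4.3....
After op 5 (move_left): buffer="vvyyvpvbcpv" (len 11), cursors c1@1 c2@1 c4@4 c3@6, authorship 12..4.3....
After op 6 (delete): buffer="vyvvbcpv" (len 8), cursors c1@0 c2@0 c4@2 c3@3, authorship 2.43....
After op 7 (insert('y')): buffer="yyvyyvyvbcpv" (len 12), cursors c1@2 c2@2 c4@5 c3@7, authorship 122.4433....
After op 8 (insert('d')): buffer="yyddvyydvydvbcpv" (len 16), cursors c1@4 c2@4 c4@8 c3@11, authorship 12122.444333....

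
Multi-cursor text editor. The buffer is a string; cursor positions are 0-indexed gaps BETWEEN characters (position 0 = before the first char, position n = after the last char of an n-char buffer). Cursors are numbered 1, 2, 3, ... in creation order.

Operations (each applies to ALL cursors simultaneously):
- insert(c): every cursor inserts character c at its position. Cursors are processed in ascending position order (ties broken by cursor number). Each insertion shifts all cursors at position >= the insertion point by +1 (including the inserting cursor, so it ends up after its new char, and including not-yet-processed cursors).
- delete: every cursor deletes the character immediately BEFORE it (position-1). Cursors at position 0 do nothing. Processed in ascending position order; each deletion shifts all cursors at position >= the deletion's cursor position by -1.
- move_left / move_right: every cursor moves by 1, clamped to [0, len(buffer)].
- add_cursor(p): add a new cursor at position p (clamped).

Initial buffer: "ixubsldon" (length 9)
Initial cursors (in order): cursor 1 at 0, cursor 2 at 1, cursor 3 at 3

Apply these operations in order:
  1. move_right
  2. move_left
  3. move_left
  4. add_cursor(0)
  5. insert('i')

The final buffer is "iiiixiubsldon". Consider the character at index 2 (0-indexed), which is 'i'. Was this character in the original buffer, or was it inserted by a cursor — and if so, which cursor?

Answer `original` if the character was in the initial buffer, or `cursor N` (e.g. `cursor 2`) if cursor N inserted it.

Answer: cursor 4

Derivation:
After op 1 (move_right): buffer="ixubsldon" (len 9), cursors c1@1 c2@2 c3@4, authorship .........
After op 2 (move_left): buffer="ixubsldon" (len 9), cursors c1@0 c2@1 c3@3, authorship .........
After op 3 (move_left): buffer="ixubsldon" (len 9), cursors c1@0 c2@0 c3@2, authorship .........
After op 4 (add_cursor(0)): buffer="ixubsldon" (len 9), cursors c1@0 c2@0 c4@0 c3@2, authorship .........
After op 5 (insert('i')): buffer="iiiixiubsldon" (len 13), cursors c1@3 c2@3 c4@3 c3@6, authorship 124..3.......
Authorship (.=original, N=cursor N): 1 2 4 . . 3 . . . . . . .
Index 2: author = 4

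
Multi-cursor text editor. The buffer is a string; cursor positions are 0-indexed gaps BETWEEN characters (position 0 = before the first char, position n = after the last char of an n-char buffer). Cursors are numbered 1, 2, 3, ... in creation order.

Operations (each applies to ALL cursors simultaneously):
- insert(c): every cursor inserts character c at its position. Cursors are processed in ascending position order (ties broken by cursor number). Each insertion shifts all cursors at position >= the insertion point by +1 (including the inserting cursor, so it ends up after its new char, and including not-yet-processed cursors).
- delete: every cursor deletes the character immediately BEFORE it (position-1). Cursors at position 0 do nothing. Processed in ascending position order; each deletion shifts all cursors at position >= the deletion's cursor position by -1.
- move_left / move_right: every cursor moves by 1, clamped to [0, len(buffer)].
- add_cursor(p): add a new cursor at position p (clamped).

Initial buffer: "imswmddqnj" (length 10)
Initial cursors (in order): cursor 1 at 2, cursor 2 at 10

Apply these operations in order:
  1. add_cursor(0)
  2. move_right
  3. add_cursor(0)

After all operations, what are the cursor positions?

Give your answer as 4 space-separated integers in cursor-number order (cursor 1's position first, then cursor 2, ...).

Answer: 3 10 1 0

Derivation:
After op 1 (add_cursor(0)): buffer="imswmddqnj" (len 10), cursors c3@0 c1@2 c2@10, authorship ..........
After op 2 (move_right): buffer="imswmddqnj" (len 10), cursors c3@1 c1@3 c2@10, authorship ..........
After op 3 (add_cursor(0)): buffer="imswmddqnj" (len 10), cursors c4@0 c3@1 c1@3 c2@10, authorship ..........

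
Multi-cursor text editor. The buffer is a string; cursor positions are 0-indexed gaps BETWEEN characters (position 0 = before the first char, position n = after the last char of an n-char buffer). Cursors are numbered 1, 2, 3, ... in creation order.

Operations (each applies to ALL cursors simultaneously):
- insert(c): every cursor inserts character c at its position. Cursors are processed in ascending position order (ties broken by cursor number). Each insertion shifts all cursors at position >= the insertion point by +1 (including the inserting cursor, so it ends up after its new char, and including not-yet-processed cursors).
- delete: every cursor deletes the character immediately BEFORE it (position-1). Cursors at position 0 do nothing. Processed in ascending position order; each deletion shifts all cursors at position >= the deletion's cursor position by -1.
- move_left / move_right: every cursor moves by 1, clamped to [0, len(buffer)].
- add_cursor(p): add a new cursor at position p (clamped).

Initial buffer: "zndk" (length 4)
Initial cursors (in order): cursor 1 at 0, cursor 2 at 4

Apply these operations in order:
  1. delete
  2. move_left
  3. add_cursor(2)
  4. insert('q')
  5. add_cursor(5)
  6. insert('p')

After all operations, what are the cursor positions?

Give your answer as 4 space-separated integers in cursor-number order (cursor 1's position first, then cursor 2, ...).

Answer: 2 9 9 9

Derivation:
After op 1 (delete): buffer="znd" (len 3), cursors c1@0 c2@3, authorship ...
After op 2 (move_left): buffer="znd" (len 3), cursors c1@0 c2@2, authorship ...
After op 3 (add_cursor(2)): buffer="znd" (len 3), cursors c1@0 c2@2 c3@2, authorship ...
After op 4 (insert('q')): buffer="qznqqd" (len 6), cursors c1@1 c2@5 c3@5, authorship 1..23.
After op 5 (add_cursor(5)): buffer="qznqqd" (len 6), cursors c1@1 c2@5 c3@5 c4@5, authorship 1..23.
After op 6 (insert('p')): buffer="qpznqqpppd" (len 10), cursors c1@2 c2@9 c3@9 c4@9, authorship 11..23234.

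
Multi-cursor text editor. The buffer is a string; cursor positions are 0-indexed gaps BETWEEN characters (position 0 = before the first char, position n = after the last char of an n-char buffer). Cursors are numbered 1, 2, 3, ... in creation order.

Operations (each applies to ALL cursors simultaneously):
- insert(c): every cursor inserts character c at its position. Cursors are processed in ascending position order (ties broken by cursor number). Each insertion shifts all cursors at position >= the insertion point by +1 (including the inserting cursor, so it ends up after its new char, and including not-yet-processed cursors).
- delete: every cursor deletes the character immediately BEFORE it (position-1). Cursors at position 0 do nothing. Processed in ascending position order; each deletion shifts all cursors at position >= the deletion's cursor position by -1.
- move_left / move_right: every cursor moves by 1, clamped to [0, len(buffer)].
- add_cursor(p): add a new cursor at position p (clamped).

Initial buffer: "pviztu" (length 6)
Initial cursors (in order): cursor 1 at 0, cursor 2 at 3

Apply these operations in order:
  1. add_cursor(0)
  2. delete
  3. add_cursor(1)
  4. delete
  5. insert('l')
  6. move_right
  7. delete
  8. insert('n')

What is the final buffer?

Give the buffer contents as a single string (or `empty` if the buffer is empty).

After op 1 (add_cursor(0)): buffer="pviztu" (len 6), cursors c1@0 c3@0 c2@3, authorship ......
After op 2 (delete): buffer="pvztu" (len 5), cursors c1@0 c3@0 c2@2, authorship .....
After op 3 (add_cursor(1)): buffer="pvztu" (len 5), cursors c1@0 c3@0 c4@1 c2@2, authorship .....
After op 4 (delete): buffer="ztu" (len 3), cursors c1@0 c2@0 c3@0 c4@0, authorship ...
After op 5 (insert('l')): buffer="llllztu" (len 7), cursors c1@4 c2@4 c3@4 c4@4, authorship 1234...
After op 6 (move_right): buffer="llllztu" (len 7), cursors c1@5 c2@5 c3@5 c4@5, authorship 1234...
After op 7 (delete): buffer="ltu" (len 3), cursors c1@1 c2@1 c3@1 c4@1, authorship 1..
After op 8 (insert('n')): buffer="lnnnntu" (len 7), cursors c1@5 c2@5 c3@5 c4@5, authorship 11234..

Answer: lnnnntu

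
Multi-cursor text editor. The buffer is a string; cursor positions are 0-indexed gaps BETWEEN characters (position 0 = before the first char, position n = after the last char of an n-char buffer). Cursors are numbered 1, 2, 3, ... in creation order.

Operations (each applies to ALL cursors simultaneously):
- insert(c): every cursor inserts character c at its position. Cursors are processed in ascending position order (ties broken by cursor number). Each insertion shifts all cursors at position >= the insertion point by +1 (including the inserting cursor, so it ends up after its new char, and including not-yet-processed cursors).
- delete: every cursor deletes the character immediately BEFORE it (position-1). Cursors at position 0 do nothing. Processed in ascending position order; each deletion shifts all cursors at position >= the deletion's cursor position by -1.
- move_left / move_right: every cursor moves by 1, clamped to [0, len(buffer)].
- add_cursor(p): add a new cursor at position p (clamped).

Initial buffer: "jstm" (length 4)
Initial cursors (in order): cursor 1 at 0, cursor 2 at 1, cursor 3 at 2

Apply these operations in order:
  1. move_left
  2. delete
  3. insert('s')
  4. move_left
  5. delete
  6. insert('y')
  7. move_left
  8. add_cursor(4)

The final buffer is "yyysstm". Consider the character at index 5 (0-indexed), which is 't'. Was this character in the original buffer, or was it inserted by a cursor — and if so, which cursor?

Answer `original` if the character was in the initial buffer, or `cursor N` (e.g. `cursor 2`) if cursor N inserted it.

Answer: original

Derivation:
After op 1 (move_left): buffer="jstm" (len 4), cursors c1@0 c2@0 c3@1, authorship ....
After op 2 (delete): buffer="stm" (len 3), cursors c1@0 c2@0 c3@0, authorship ...
After op 3 (insert('s')): buffer="sssstm" (len 6), cursors c1@3 c2@3 c3@3, authorship 123...
After op 4 (move_left): buffer="sssstm" (len 6), cursors c1@2 c2@2 c3@2, authorship 123...
After op 5 (delete): buffer="sstm" (len 4), cursors c1@0 c2@0 c3@0, authorship 3...
After op 6 (insert('y')): buffer="yyysstm" (len 7), cursors c1@3 c2@3 c3@3, authorship 1233...
After op 7 (move_left): buffer="yyysstm" (len 7), cursors c1@2 c2@2 c3@2, authorship 1233...
After op 8 (add_cursor(4)): buffer="yyysstm" (len 7), cursors c1@2 c2@2 c3@2 c4@4, authorship 1233...
Authorship (.=original, N=cursor N): 1 2 3 3 . . .
Index 5: author = original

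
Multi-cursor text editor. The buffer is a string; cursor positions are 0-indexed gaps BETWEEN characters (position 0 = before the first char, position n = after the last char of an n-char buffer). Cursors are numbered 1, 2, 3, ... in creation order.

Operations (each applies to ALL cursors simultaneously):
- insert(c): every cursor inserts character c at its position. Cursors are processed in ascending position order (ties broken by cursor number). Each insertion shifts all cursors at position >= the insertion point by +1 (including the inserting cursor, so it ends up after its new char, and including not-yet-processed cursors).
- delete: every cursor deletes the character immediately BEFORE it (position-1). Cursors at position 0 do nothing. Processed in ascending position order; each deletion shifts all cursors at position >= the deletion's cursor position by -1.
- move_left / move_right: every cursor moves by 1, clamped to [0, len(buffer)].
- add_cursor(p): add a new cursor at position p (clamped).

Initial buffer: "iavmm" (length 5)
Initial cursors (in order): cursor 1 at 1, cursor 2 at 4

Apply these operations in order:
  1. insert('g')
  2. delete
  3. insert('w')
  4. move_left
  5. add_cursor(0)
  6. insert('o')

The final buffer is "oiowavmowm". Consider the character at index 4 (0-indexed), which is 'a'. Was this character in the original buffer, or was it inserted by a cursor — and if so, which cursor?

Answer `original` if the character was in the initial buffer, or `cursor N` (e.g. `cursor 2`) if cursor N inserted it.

Answer: original

Derivation:
After op 1 (insert('g')): buffer="igavmgm" (len 7), cursors c1@2 c2@6, authorship .1...2.
After op 2 (delete): buffer="iavmm" (len 5), cursors c1@1 c2@4, authorship .....
After op 3 (insert('w')): buffer="iwavmwm" (len 7), cursors c1@2 c2@6, authorship .1...2.
After op 4 (move_left): buffer="iwavmwm" (len 7), cursors c1@1 c2@5, authorship .1...2.
After op 5 (add_cursor(0)): buffer="iwavmwm" (len 7), cursors c3@0 c1@1 c2@5, authorship .1...2.
After op 6 (insert('o')): buffer="oiowavmowm" (len 10), cursors c3@1 c1@3 c2@8, authorship 3.11...22.
Authorship (.=original, N=cursor N): 3 . 1 1 . . . 2 2 .
Index 4: author = original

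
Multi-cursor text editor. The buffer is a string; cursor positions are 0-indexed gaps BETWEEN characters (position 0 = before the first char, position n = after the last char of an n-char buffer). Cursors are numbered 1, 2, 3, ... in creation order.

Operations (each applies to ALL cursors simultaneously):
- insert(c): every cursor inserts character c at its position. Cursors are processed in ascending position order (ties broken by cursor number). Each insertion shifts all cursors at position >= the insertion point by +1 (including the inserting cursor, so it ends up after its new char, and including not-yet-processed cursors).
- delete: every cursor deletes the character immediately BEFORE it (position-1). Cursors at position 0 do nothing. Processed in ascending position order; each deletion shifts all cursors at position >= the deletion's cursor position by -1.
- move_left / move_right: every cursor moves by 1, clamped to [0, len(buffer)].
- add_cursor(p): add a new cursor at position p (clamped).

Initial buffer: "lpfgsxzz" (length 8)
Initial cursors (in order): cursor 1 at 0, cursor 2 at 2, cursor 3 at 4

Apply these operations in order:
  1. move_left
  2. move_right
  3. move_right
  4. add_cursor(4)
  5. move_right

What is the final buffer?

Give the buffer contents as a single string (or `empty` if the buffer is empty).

Answer: lpfgsxzz

Derivation:
After op 1 (move_left): buffer="lpfgsxzz" (len 8), cursors c1@0 c2@1 c3@3, authorship ........
After op 2 (move_right): buffer="lpfgsxzz" (len 8), cursors c1@1 c2@2 c3@4, authorship ........
After op 3 (move_right): buffer="lpfgsxzz" (len 8), cursors c1@2 c2@3 c3@5, authorship ........
After op 4 (add_cursor(4)): buffer="lpfgsxzz" (len 8), cursors c1@2 c2@3 c4@4 c3@5, authorship ........
After op 5 (move_right): buffer="lpfgsxzz" (len 8), cursors c1@3 c2@4 c4@5 c3@6, authorship ........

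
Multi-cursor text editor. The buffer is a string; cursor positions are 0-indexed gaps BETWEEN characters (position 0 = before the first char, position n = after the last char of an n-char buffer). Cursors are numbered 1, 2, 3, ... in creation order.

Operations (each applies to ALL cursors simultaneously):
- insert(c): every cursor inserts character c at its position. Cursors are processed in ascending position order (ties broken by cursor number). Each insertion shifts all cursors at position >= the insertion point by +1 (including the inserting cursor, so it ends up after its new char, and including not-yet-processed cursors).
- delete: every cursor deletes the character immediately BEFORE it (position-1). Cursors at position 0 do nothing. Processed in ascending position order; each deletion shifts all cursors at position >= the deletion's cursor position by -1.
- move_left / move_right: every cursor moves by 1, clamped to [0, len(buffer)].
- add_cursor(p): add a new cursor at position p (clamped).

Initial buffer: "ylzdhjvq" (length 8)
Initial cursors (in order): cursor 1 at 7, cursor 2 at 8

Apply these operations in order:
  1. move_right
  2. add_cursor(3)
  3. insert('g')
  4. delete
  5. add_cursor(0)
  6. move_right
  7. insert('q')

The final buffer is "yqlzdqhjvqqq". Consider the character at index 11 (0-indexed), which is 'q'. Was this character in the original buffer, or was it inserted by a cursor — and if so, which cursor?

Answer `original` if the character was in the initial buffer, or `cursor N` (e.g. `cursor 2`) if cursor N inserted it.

After op 1 (move_right): buffer="ylzdhjvq" (len 8), cursors c1@8 c2@8, authorship ........
After op 2 (add_cursor(3)): buffer="ylzdhjvq" (len 8), cursors c3@3 c1@8 c2@8, authorship ........
After op 3 (insert('g')): buffer="ylzgdhjvqgg" (len 11), cursors c3@4 c1@11 c2@11, authorship ...3.....12
After op 4 (delete): buffer="ylzdhjvq" (len 8), cursors c3@3 c1@8 c2@8, authorship ........
After op 5 (add_cursor(0)): buffer="ylzdhjvq" (len 8), cursors c4@0 c3@3 c1@8 c2@8, authorship ........
After op 6 (move_right): buffer="ylzdhjvq" (len 8), cursors c4@1 c3@4 c1@8 c2@8, authorship ........
After op 7 (insert('q')): buffer="yqlzdqhjvqqq" (len 12), cursors c4@2 c3@6 c1@12 c2@12, authorship .4...3....12
Authorship (.=original, N=cursor N): . 4 . . . 3 . . . . 1 2
Index 11: author = 2

Answer: cursor 2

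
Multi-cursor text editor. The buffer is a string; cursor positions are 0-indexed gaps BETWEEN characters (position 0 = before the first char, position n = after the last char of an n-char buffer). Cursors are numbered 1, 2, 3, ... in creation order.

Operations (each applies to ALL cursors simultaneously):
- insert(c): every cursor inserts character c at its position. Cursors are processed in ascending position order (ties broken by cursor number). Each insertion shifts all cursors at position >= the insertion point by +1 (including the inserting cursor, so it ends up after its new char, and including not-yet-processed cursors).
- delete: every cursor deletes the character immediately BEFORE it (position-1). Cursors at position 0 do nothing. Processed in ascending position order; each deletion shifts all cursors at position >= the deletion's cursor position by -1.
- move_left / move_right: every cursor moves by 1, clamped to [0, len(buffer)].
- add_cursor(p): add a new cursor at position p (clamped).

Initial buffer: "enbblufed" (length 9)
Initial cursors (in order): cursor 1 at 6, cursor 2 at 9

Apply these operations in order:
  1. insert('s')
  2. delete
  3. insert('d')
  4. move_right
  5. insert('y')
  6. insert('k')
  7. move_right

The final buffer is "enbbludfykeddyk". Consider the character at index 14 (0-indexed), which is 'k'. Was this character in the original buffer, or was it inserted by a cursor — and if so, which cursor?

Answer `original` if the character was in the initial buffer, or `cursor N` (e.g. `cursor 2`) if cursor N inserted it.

Answer: cursor 2

Derivation:
After op 1 (insert('s')): buffer="enbblusfeds" (len 11), cursors c1@7 c2@11, authorship ......1...2
After op 2 (delete): buffer="enbblufed" (len 9), cursors c1@6 c2@9, authorship .........
After op 3 (insert('d')): buffer="enbbludfedd" (len 11), cursors c1@7 c2@11, authorship ......1...2
After op 4 (move_right): buffer="enbbludfedd" (len 11), cursors c1@8 c2@11, authorship ......1...2
After op 5 (insert('y')): buffer="enbbludfyeddy" (len 13), cursors c1@9 c2@13, authorship ......1.1..22
After op 6 (insert('k')): buffer="enbbludfykeddyk" (len 15), cursors c1@10 c2@15, authorship ......1.11..222
After op 7 (move_right): buffer="enbbludfykeddyk" (len 15), cursors c1@11 c2@15, authorship ......1.11..222
Authorship (.=original, N=cursor N): . . . . . . 1 . 1 1 . . 2 2 2
Index 14: author = 2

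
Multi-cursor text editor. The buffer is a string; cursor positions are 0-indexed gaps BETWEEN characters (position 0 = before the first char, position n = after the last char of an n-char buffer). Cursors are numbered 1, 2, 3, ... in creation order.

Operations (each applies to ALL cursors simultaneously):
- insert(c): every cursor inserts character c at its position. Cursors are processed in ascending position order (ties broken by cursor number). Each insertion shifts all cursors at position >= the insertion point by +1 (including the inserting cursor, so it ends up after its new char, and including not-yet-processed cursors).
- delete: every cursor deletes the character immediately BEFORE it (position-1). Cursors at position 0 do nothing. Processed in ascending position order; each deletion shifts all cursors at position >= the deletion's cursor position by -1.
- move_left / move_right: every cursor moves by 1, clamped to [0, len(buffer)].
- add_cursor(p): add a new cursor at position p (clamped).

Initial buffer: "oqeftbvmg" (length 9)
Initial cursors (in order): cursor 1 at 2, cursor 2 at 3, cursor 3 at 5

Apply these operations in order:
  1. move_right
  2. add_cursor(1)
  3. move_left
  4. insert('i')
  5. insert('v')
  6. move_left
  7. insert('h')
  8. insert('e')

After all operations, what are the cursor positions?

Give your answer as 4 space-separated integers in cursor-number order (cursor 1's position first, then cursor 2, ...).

Answer: 9 14 20 3

Derivation:
After op 1 (move_right): buffer="oqeftbvmg" (len 9), cursors c1@3 c2@4 c3@6, authorship .........
After op 2 (add_cursor(1)): buffer="oqeftbvmg" (len 9), cursors c4@1 c1@3 c2@4 c3@6, authorship .........
After op 3 (move_left): buffer="oqeftbvmg" (len 9), cursors c4@0 c1@2 c2@3 c3@5, authorship .........
After op 4 (insert('i')): buffer="ioqieiftibvmg" (len 13), cursors c4@1 c1@4 c2@6 c3@9, authorship 4..1.2..3....
After op 5 (insert('v')): buffer="ivoqiveivftivbvmg" (len 17), cursors c4@2 c1@6 c2@9 c3@13, authorship 44..11.22..33....
After op 6 (move_left): buffer="ivoqiveivftivbvmg" (len 17), cursors c4@1 c1@5 c2@8 c3@12, authorship 44..11.22..33....
After op 7 (insert('h')): buffer="ihvoqihveihvftihvbvmg" (len 21), cursors c4@2 c1@7 c2@11 c3@16, authorship 444..111.222..333....
After op 8 (insert('e')): buffer="ihevoqiheveihevftihevbvmg" (len 25), cursors c4@3 c1@9 c2@14 c3@20, authorship 4444..1111.2222..3333....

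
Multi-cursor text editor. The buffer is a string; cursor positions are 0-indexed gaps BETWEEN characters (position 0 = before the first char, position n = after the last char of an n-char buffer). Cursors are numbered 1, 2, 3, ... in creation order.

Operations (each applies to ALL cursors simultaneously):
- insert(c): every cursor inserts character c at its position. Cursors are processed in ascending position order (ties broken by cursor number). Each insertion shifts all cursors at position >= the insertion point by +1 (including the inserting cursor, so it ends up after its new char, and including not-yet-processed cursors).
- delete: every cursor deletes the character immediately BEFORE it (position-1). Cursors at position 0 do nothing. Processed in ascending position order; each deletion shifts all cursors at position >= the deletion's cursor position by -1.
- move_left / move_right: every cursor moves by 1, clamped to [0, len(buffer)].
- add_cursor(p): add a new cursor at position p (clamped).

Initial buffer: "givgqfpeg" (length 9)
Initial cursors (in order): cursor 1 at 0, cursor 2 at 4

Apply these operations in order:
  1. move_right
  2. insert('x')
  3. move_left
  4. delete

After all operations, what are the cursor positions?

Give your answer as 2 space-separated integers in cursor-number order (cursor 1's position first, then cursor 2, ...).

After op 1 (move_right): buffer="givgqfpeg" (len 9), cursors c1@1 c2@5, authorship .........
After op 2 (insert('x')): buffer="gxivgqxfpeg" (len 11), cursors c1@2 c2@7, authorship .1....2....
After op 3 (move_left): buffer="gxivgqxfpeg" (len 11), cursors c1@1 c2@6, authorship .1....2....
After op 4 (delete): buffer="xivgxfpeg" (len 9), cursors c1@0 c2@4, authorship 1...2....

Answer: 0 4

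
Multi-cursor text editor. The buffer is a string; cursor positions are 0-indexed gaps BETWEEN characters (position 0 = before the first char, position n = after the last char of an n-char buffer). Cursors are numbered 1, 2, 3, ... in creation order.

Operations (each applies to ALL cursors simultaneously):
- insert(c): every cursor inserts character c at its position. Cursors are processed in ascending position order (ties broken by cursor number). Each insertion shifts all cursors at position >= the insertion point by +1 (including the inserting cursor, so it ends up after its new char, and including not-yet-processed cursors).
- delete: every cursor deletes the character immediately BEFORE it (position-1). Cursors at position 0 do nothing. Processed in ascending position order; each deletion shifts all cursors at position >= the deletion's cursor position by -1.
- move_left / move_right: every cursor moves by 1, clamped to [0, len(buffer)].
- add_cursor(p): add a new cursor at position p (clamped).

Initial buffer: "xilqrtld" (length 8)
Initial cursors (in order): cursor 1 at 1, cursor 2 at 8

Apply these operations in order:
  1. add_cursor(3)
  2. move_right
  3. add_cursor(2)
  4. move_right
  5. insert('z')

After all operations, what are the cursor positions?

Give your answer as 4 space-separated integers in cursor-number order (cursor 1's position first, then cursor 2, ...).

Answer: 5 12 8 5

Derivation:
After op 1 (add_cursor(3)): buffer="xilqrtld" (len 8), cursors c1@1 c3@3 c2@8, authorship ........
After op 2 (move_right): buffer="xilqrtld" (len 8), cursors c1@2 c3@4 c2@8, authorship ........
After op 3 (add_cursor(2)): buffer="xilqrtld" (len 8), cursors c1@2 c4@2 c3@4 c2@8, authorship ........
After op 4 (move_right): buffer="xilqrtld" (len 8), cursors c1@3 c4@3 c3@5 c2@8, authorship ........
After op 5 (insert('z')): buffer="xilzzqrztldz" (len 12), cursors c1@5 c4@5 c3@8 c2@12, authorship ...14..3...2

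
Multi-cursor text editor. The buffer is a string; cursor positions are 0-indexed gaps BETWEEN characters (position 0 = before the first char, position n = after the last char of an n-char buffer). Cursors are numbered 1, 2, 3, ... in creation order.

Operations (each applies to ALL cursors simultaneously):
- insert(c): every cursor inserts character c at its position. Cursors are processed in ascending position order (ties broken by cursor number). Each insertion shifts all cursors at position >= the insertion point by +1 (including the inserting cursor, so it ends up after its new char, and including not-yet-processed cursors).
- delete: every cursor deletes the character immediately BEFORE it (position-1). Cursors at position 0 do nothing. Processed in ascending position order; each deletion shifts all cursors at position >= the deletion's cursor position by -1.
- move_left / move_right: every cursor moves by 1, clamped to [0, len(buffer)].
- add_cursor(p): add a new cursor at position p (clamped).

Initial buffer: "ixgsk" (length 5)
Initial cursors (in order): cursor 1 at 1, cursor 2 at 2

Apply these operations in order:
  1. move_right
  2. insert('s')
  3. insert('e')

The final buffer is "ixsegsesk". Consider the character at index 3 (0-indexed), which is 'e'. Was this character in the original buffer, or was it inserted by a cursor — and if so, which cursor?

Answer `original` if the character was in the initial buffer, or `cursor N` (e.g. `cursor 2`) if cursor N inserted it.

Answer: cursor 1

Derivation:
After op 1 (move_right): buffer="ixgsk" (len 5), cursors c1@2 c2@3, authorship .....
After op 2 (insert('s')): buffer="ixsgssk" (len 7), cursors c1@3 c2@5, authorship ..1.2..
After op 3 (insert('e')): buffer="ixsegsesk" (len 9), cursors c1@4 c2@7, authorship ..11.22..
Authorship (.=original, N=cursor N): . . 1 1 . 2 2 . .
Index 3: author = 1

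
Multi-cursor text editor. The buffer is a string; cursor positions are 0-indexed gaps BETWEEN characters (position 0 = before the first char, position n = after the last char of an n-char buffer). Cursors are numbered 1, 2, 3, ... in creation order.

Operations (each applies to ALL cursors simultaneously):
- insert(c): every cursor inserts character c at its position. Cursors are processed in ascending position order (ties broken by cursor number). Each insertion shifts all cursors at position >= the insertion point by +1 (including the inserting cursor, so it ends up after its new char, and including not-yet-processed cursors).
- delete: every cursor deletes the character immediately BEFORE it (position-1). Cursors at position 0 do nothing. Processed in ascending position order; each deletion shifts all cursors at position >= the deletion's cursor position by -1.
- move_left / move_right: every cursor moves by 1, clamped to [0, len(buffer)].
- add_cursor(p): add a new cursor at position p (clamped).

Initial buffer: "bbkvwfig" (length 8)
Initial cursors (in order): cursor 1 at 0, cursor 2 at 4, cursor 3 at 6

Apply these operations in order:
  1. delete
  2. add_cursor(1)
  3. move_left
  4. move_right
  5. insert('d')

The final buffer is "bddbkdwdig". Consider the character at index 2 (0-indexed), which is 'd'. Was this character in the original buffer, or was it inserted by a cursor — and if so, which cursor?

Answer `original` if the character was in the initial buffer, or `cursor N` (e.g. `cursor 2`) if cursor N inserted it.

Answer: cursor 4

Derivation:
After op 1 (delete): buffer="bbkwig" (len 6), cursors c1@0 c2@3 c3@4, authorship ......
After op 2 (add_cursor(1)): buffer="bbkwig" (len 6), cursors c1@0 c4@1 c2@3 c3@4, authorship ......
After op 3 (move_left): buffer="bbkwig" (len 6), cursors c1@0 c4@0 c2@2 c3@3, authorship ......
After op 4 (move_right): buffer="bbkwig" (len 6), cursors c1@1 c4@1 c2@3 c3@4, authorship ......
After op 5 (insert('d')): buffer="bddbkdwdig" (len 10), cursors c1@3 c4@3 c2@6 c3@8, authorship .14..2.3..
Authorship (.=original, N=cursor N): . 1 4 . . 2 . 3 . .
Index 2: author = 4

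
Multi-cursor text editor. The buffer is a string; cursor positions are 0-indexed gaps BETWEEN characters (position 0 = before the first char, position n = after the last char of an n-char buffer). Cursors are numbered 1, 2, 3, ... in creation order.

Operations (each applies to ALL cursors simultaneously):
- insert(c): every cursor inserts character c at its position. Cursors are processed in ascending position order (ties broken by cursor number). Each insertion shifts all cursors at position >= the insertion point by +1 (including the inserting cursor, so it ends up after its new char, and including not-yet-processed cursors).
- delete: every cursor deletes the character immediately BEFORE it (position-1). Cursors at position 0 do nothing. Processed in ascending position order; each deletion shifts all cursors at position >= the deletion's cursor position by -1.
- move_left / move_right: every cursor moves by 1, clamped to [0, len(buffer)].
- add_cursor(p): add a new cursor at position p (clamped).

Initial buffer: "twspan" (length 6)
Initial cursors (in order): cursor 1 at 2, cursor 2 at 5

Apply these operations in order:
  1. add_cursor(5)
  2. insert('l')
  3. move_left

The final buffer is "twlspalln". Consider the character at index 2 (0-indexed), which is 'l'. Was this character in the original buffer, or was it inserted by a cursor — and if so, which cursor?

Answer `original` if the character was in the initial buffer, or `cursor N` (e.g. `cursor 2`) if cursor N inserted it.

Answer: cursor 1

Derivation:
After op 1 (add_cursor(5)): buffer="twspan" (len 6), cursors c1@2 c2@5 c3@5, authorship ......
After op 2 (insert('l')): buffer="twlspalln" (len 9), cursors c1@3 c2@8 c3@8, authorship ..1...23.
After op 3 (move_left): buffer="twlspalln" (len 9), cursors c1@2 c2@7 c3@7, authorship ..1...23.
Authorship (.=original, N=cursor N): . . 1 . . . 2 3 .
Index 2: author = 1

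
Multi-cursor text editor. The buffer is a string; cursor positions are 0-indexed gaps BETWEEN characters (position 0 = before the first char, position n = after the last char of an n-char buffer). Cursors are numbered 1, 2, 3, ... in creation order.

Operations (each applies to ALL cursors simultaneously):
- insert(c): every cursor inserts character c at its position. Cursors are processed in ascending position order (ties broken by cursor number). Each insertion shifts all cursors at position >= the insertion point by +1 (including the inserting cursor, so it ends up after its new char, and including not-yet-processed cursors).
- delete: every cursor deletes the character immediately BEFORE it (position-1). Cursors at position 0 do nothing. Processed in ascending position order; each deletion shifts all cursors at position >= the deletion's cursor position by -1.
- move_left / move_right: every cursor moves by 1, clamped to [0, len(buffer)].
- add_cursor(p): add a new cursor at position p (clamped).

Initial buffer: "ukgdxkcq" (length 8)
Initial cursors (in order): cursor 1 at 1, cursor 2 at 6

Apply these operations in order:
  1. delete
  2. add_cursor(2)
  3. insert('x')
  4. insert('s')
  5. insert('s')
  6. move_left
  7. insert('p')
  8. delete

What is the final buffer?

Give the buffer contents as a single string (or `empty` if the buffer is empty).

Answer: xsskgxssdxxsscq

Derivation:
After op 1 (delete): buffer="kgdxcq" (len 6), cursors c1@0 c2@4, authorship ......
After op 2 (add_cursor(2)): buffer="kgdxcq" (len 6), cursors c1@0 c3@2 c2@4, authorship ......
After op 3 (insert('x')): buffer="xkgxdxxcq" (len 9), cursors c1@1 c3@4 c2@7, authorship 1..3..2..
After op 4 (insert('s')): buffer="xskgxsdxxscq" (len 12), cursors c1@2 c3@6 c2@10, authorship 11..33..22..
After op 5 (insert('s')): buffer="xsskgxssdxxsscq" (len 15), cursors c1@3 c3@8 c2@13, authorship 111..333..222..
After op 6 (move_left): buffer="xsskgxssdxxsscq" (len 15), cursors c1@2 c3@7 c2@12, authorship 111..333..222..
After op 7 (insert('p')): buffer="xspskgxspsdxxspscq" (len 18), cursors c1@3 c3@9 c2@15, authorship 1111..3333..2222..
After op 8 (delete): buffer="xsskgxssdxxsscq" (len 15), cursors c1@2 c3@7 c2@12, authorship 111..333..222..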